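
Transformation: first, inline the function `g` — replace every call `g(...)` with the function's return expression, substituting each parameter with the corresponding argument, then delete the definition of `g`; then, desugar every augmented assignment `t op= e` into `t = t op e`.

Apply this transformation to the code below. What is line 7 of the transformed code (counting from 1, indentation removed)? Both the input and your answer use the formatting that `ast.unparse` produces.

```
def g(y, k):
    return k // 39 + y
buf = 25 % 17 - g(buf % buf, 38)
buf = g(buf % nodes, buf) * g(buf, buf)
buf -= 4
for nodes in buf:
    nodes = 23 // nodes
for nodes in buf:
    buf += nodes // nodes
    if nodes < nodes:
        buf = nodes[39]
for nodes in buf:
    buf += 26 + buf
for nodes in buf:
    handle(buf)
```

Transformed code:
buf = 25 % 17 - (38 // 39 + buf % buf)
buf = (buf // 39 + buf % nodes) * (buf // 39 + buf)
buf = buf - 4
for nodes in buf:
    nodes = 23 // nodes
for nodes in buf:
    buf = buf + nodes // nodes
    if nodes < nodes:
        buf = nodes[39]
for nodes in buf:
    buf = buf + (26 + buf)
for nodes in buf:
    handle(buf)

buf = buf + nodes // nodes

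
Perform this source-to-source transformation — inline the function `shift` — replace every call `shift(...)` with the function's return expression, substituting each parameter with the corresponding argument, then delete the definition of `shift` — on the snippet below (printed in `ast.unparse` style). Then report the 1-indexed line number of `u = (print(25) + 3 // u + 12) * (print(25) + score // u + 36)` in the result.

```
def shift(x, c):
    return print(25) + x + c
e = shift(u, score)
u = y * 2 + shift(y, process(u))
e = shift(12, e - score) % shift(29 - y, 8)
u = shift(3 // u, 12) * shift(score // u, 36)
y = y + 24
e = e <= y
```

4

Transformed code:
e = print(25) + u + score
u = y * 2 + (print(25) + y + process(u))
e = (print(25) + 12 + (e - score)) % (print(25) + (29 - y) + 8)
u = (print(25) + 3 // u + 12) * (print(25) + score // u + 36)
y = y + 24
e = e <= y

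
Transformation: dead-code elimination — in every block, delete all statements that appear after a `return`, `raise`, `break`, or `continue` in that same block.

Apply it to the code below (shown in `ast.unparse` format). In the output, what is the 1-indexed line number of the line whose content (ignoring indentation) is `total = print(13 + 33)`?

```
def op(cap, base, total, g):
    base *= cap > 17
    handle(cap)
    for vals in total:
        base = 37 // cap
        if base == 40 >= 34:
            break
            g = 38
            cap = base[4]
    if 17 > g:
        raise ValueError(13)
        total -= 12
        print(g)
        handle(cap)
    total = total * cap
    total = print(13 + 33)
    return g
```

11

Transformed code:
def op(cap, base, total, g):
    base *= cap > 17
    handle(cap)
    for vals in total:
        base = 37 // cap
        if base == 40 >= 34:
            break
    if 17 > g:
        raise ValueError(13)
    total = total * cap
    total = print(13 + 33)
    return g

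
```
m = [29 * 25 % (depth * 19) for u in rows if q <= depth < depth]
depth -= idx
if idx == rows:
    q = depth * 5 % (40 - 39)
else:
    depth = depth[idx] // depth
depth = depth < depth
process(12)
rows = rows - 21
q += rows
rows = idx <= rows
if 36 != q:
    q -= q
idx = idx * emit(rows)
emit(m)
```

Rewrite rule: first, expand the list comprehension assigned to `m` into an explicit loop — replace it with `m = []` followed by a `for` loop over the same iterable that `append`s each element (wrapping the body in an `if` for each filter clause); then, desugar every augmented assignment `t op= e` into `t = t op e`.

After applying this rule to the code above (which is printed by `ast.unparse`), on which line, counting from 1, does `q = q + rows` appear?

Transformed code:
m = []
for u in rows:
    if q <= depth < depth:
        m.append(29 * 25 % (depth * 19))
depth = depth - idx
if idx == rows:
    q = depth * 5 % (40 - 39)
else:
    depth = depth[idx] // depth
depth = depth < depth
process(12)
rows = rows - 21
q = q + rows
rows = idx <= rows
if 36 != q:
    q = q - q
idx = idx * emit(rows)
emit(m)

13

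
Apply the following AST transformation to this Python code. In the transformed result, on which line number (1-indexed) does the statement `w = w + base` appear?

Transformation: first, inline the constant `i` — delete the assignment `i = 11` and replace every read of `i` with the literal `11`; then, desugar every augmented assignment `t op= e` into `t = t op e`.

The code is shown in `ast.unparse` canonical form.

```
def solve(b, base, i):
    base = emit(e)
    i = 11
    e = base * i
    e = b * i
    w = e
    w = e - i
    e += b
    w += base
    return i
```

8

Transformed code:
def solve(b, base, i):
    base = emit(e)
    e = base * 11
    e = b * 11
    w = e
    w = e - 11
    e = e + b
    w = w + base
    return 11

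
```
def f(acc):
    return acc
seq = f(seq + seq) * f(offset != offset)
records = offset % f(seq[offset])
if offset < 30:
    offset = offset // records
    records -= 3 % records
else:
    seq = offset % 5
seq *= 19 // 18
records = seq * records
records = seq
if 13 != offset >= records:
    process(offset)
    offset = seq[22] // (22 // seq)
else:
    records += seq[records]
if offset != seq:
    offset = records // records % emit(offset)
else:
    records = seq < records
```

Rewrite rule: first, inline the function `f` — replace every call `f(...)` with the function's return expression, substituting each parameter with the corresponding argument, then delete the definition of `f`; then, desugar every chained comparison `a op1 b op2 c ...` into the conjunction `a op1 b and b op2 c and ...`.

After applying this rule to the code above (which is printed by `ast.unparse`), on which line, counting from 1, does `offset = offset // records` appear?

Transformed code:
seq = (seq + seq) * (offset != offset)
records = offset % seq[offset]
if offset < 30:
    offset = offset // records
    records -= 3 % records
else:
    seq = offset % 5
seq *= 19 // 18
records = seq * records
records = seq
if 13 != offset and offset >= records:
    process(offset)
    offset = seq[22] // (22 // seq)
else:
    records += seq[records]
if offset != seq:
    offset = records // records % emit(offset)
else:
    records = seq < records

4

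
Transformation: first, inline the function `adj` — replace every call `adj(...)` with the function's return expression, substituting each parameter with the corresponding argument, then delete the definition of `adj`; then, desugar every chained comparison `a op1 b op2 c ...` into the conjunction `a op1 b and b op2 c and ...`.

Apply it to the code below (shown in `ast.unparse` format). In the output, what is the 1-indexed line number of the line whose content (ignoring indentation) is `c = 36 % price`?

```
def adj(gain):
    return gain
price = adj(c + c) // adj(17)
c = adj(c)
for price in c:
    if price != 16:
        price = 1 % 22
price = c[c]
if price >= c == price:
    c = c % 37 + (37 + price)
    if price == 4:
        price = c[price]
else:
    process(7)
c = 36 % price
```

13

Transformed code:
price = (c + c) // 17
c = c
for price in c:
    if price != 16:
        price = 1 % 22
price = c[c]
if price >= c and c == price:
    c = c % 37 + (37 + price)
    if price == 4:
        price = c[price]
else:
    process(7)
c = 36 % price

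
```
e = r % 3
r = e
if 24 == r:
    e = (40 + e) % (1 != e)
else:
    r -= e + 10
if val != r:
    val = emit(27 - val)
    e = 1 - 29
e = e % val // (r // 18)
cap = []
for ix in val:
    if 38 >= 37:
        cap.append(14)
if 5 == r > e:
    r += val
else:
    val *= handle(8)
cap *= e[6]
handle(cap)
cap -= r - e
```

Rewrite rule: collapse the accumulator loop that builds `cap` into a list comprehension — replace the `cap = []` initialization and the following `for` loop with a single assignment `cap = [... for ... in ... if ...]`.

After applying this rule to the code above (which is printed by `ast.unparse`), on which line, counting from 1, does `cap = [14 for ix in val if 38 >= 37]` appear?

Transformed code:
e = r % 3
r = e
if 24 == r:
    e = (40 + e) % (1 != e)
else:
    r -= e + 10
if val != r:
    val = emit(27 - val)
    e = 1 - 29
e = e % val // (r // 18)
cap = [14 for ix in val if 38 >= 37]
if 5 == r > e:
    r += val
else:
    val *= handle(8)
cap *= e[6]
handle(cap)
cap -= r - e

11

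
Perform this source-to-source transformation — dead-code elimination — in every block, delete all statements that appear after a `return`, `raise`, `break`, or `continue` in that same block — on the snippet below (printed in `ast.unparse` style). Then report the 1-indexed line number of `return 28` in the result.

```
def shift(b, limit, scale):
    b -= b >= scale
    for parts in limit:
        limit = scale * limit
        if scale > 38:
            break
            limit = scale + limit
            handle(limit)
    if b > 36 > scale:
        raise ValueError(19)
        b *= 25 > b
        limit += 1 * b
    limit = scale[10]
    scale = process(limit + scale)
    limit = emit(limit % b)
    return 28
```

12

Transformed code:
def shift(b, limit, scale):
    b -= b >= scale
    for parts in limit:
        limit = scale * limit
        if scale > 38:
            break
    if b > 36 > scale:
        raise ValueError(19)
    limit = scale[10]
    scale = process(limit + scale)
    limit = emit(limit % b)
    return 28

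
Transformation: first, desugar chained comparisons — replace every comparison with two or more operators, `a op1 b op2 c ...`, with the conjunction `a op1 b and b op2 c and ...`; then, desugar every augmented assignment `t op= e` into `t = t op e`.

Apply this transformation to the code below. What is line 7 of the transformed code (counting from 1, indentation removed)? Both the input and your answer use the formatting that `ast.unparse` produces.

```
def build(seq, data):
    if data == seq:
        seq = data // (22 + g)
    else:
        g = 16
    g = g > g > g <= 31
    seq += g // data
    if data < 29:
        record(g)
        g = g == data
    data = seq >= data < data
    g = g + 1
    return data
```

Transformed code:
def build(seq, data):
    if data == seq:
        seq = data // (22 + g)
    else:
        g = 16
    g = g > g and g > g and (g <= 31)
    seq = seq + g // data
    if data < 29:
        record(g)
        g = g == data
    data = seq >= data and data < data
    g = g + 1
    return data

seq = seq + g // data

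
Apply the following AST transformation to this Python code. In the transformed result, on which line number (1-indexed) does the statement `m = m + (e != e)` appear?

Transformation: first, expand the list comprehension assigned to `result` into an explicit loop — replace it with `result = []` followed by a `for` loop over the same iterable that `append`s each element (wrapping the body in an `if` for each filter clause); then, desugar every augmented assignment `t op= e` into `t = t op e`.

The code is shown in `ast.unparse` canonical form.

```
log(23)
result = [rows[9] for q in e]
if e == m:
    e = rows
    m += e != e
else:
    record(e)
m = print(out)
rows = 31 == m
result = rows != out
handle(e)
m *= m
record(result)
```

7

Transformed code:
log(23)
result = []
for q in e:
    result.append(rows[9])
if e == m:
    e = rows
    m = m + (e != e)
else:
    record(e)
m = print(out)
rows = 31 == m
result = rows != out
handle(e)
m = m * m
record(result)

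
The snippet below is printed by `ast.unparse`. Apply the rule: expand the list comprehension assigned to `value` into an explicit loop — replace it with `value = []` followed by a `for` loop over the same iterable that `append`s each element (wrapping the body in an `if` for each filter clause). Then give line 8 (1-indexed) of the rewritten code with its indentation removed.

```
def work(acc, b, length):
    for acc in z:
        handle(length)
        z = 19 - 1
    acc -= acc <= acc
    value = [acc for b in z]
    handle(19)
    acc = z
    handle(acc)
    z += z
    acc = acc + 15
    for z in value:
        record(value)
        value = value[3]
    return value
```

Transformed code:
def work(acc, b, length):
    for acc in z:
        handle(length)
        z = 19 - 1
    acc -= acc <= acc
    value = []
    for b in z:
        value.append(acc)
    handle(19)
    acc = z
    handle(acc)
    z += z
    acc = acc + 15
    for z in value:
        record(value)
        value = value[3]
    return value

value.append(acc)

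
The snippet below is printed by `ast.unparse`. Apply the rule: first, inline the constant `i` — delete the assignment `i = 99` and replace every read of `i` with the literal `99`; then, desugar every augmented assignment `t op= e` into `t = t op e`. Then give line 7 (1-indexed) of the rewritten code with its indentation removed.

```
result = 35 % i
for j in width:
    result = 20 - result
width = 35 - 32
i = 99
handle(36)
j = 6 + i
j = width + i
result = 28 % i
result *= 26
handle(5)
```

Transformed code:
result = 35 % 99
for j in width:
    result = 20 - result
width = 35 - 32
handle(36)
j = 6 + 99
j = width + 99
result = 28 % 99
result = result * 26
handle(5)

j = width + 99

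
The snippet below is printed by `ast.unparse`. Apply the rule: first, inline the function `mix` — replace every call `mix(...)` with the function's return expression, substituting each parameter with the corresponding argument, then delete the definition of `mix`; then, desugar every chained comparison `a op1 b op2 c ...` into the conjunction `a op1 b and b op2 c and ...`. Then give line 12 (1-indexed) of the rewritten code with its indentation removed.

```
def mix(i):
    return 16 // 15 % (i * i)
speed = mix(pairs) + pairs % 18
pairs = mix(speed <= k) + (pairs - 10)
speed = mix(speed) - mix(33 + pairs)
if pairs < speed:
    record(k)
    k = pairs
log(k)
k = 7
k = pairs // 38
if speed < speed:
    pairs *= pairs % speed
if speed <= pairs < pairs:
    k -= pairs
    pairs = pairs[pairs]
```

if speed <= pairs and pairs < pairs:

Transformed code:
speed = 16 // 15 % (pairs * pairs) + pairs % 18
pairs = 16 // 15 % ((speed <= k) * (speed <= k)) + (pairs - 10)
speed = 16 // 15 % (speed * speed) - 16 // 15 % ((33 + pairs) * (33 + pairs))
if pairs < speed:
    record(k)
    k = pairs
log(k)
k = 7
k = pairs // 38
if speed < speed:
    pairs *= pairs % speed
if speed <= pairs and pairs < pairs:
    k -= pairs
    pairs = pairs[pairs]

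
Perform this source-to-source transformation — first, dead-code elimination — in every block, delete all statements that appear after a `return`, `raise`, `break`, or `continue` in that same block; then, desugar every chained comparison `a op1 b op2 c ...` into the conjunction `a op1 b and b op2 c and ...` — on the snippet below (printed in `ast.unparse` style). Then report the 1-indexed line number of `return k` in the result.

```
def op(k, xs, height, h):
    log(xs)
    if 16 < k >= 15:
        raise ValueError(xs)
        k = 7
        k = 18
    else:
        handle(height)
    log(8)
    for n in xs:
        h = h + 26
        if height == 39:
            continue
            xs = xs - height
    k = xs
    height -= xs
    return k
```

Transformed code:
def op(k, xs, height, h):
    log(xs)
    if 16 < k and k >= 15:
        raise ValueError(xs)
    else:
        handle(height)
    log(8)
    for n in xs:
        h = h + 26
        if height == 39:
            continue
    k = xs
    height -= xs
    return k

14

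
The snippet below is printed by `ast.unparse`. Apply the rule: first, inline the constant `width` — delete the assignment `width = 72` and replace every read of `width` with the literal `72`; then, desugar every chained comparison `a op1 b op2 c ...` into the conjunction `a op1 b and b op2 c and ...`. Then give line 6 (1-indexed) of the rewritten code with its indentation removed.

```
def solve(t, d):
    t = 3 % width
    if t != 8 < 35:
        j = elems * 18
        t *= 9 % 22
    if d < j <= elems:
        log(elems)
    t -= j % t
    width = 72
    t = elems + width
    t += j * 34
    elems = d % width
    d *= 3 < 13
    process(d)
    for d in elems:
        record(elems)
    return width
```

Transformed code:
def solve(t, d):
    t = 3 % 72
    if t != 8 and 8 < 35:
        j = elems * 18
        t *= 9 % 22
    if d < j and j <= elems:
        log(elems)
    t -= j % t
    t = elems + 72
    t += j * 34
    elems = d % 72
    d *= 3 < 13
    process(d)
    for d in elems:
        record(elems)
    return 72

if d < j and j <= elems:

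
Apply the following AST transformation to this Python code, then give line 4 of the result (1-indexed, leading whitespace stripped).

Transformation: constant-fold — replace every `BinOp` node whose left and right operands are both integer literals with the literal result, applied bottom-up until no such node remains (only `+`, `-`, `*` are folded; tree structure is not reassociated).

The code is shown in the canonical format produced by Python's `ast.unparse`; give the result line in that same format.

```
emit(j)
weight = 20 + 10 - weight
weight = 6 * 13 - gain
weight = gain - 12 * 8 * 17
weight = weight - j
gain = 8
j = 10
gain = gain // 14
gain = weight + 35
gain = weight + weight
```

Transformed code:
emit(j)
weight = 30 - weight
weight = 78 - gain
weight = gain - 1632
weight = weight - j
gain = 8
j = 10
gain = gain // 14
gain = weight + 35
gain = weight + weight

weight = gain - 1632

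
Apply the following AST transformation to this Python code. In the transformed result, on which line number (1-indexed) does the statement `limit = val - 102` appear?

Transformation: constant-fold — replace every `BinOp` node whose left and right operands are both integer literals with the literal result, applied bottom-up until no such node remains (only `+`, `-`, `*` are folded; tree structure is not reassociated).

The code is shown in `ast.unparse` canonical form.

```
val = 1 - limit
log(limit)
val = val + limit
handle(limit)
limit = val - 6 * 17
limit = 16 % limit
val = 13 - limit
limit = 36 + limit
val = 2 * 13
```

Transformed code:
val = 1 - limit
log(limit)
val = val + limit
handle(limit)
limit = val - 102
limit = 16 % limit
val = 13 - limit
limit = 36 + limit
val = 26

5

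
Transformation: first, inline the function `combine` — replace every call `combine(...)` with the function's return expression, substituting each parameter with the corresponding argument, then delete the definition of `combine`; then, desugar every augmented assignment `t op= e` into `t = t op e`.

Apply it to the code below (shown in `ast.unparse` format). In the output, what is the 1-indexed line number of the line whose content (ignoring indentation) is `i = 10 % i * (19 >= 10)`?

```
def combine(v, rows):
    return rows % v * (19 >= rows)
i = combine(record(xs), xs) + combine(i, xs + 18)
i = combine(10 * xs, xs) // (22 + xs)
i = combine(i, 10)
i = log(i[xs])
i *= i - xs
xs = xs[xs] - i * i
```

Transformed code:
i = xs % record(xs) * (19 >= xs) + (xs + 18) % i * (19 >= xs + 18)
i = xs % (10 * xs) * (19 >= xs) // (22 + xs)
i = 10 % i * (19 >= 10)
i = log(i[xs])
i = i * (i - xs)
xs = xs[xs] - i * i

3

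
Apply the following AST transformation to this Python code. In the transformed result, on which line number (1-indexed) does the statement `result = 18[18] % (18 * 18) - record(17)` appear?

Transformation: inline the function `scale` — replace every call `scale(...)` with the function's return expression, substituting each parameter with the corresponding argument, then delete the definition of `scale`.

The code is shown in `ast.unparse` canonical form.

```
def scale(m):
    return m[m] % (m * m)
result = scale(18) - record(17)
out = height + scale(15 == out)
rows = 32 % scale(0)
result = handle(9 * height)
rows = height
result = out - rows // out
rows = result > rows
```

1

Transformed code:
result = 18[18] % (18 * 18) - record(17)
out = height + (15 == out)[15 == out] % ((15 == out) * (15 == out))
rows = 32 % (0[0] % (0 * 0))
result = handle(9 * height)
rows = height
result = out - rows // out
rows = result > rows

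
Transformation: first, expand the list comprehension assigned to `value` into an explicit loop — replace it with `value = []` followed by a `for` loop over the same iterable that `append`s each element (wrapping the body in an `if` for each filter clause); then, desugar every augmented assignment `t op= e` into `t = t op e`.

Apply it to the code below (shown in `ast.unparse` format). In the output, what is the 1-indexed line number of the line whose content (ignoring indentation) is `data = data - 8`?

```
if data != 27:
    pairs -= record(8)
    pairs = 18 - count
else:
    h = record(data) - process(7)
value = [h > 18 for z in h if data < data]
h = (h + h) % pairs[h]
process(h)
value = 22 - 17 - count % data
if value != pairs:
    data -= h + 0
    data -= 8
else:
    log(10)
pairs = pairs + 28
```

15

Transformed code:
if data != 27:
    pairs = pairs - record(8)
    pairs = 18 - count
else:
    h = record(data) - process(7)
value = []
for z in h:
    if data < data:
        value.append(h > 18)
h = (h + h) % pairs[h]
process(h)
value = 22 - 17 - count % data
if value != pairs:
    data = data - (h + 0)
    data = data - 8
else:
    log(10)
pairs = pairs + 28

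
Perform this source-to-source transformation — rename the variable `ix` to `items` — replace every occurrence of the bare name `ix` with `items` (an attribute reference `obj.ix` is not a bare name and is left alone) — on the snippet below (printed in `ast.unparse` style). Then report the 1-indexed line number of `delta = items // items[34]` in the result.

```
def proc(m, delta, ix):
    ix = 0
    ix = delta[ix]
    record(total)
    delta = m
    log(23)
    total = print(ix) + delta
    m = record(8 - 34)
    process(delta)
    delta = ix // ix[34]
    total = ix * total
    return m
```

10

Transformed code:
def proc(m, delta, items):
    items = 0
    items = delta[items]
    record(total)
    delta = m
    log(23)
    total = print(items) + delta
    m = record(8 - 34)
    process(delta)
    delta = items // items[34]
    total = items * total
    return m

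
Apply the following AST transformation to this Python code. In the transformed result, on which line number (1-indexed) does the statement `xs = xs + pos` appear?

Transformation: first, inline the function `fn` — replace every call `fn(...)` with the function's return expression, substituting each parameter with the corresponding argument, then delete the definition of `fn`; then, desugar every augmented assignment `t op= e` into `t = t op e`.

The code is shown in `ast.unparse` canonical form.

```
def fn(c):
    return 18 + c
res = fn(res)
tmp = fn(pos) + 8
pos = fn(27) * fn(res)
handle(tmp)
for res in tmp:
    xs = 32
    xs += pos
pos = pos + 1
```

7

Transformed code:
res = 18 + res
tmp = 18 + pos + 8
pos = (18 + 27) * (18 + res)
handle(tmp)
for res in tmp:
    xs = 32
    xs = xs + pos
pos = pos + 1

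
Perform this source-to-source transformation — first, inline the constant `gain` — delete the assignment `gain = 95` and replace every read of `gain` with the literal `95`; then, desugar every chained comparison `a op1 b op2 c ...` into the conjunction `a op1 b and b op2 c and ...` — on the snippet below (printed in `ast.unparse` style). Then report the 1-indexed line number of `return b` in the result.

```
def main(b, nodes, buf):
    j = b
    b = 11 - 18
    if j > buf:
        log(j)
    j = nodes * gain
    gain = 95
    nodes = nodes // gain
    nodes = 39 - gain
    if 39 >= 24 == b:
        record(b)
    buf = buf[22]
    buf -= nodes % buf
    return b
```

13

Transformed code:
def main(b, nodes, buf):
    j = b
    b = 11 - 18
    if j > buf:
        log(j)
    j = nodes * 95
    nodes = nodes // 95
    nodes = 39 - 95
    if 39 >= 24 and 24 == b:
        record(b)
    buf = buf[22]
    buf -= nodes % buf
    return b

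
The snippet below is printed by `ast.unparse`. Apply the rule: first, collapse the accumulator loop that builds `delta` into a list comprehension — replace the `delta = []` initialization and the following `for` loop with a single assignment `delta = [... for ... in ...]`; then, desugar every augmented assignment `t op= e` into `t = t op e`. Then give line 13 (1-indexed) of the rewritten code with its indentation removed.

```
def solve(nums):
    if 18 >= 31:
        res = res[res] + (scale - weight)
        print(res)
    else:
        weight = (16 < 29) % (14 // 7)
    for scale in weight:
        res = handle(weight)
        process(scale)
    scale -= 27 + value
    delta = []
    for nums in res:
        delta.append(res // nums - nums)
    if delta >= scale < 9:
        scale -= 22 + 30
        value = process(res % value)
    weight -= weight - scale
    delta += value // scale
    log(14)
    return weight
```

Transformed code:
def solve(nums):
    if 18 >= 31:
        res = res[res] + (scale - weight)
        print(res)
    else:
        weight = (16 < 29) % (14 // 7)
    for scale in weight:
        res = handle(weight)
        process(scale)
    scale = scale - (27 + value)
    delta = [res // nums - nums for nums in res]
    if delta >= scale < 9:
        scale = scale - (22 + 30)
        value = process(res % value)
    weight = weight - (weight - scale)
    delta = delta + value // scale
    log(14)
    return weight

scale = scale - (22 + 30)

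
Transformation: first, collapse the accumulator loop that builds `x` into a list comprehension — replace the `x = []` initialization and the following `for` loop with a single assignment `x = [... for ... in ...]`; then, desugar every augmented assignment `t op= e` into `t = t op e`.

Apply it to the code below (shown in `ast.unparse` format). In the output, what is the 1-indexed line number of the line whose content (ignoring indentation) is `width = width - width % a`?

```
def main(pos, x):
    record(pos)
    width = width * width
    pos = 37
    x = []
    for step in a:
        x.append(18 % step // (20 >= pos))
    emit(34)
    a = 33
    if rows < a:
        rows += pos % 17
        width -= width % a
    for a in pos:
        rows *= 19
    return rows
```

Transformed code:
def main(pos, x):
    record(pos)
    width = width * width
    pos = 37
    x = [18 % step // (20 >= pos) for step in a]
    emit(34)
    a = 33
    if rows < a:
        rows = rows + pos % 17
        width = width - width % a
    for a in pos:
        rows = rows * 19
    return rows

10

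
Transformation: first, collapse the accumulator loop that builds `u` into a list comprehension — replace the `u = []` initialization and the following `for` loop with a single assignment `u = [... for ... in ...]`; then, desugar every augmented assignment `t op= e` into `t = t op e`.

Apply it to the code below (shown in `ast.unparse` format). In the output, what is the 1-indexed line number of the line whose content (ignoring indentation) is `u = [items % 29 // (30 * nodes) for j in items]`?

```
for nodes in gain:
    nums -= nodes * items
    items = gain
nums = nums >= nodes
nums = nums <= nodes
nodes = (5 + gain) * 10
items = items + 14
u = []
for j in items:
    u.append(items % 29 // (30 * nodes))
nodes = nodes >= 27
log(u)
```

8

Transformed code:
for nodes in gain:
    nums = nums - nodes * items
    items = gain
nums = nums >= nodes
nums = nums <= nodes
nodes = (5 + gain) * 10
items = items + 14
u = [items % 29 // (30 * nodes) for j in items]
nodes = nodes >= 27
log(u)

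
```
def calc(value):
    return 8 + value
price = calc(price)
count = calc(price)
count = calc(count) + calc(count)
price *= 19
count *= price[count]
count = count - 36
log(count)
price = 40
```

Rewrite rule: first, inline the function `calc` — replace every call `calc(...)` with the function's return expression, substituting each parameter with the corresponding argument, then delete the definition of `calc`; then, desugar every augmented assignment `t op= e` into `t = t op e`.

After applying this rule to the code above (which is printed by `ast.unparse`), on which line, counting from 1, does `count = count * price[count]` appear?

Transformed code:
price = 8 + price
count = 8 + price
count = 8 + count + (8 + count)
price = price * 19
count = count * price[count]
count = count - 36
log(count)
price = 40

5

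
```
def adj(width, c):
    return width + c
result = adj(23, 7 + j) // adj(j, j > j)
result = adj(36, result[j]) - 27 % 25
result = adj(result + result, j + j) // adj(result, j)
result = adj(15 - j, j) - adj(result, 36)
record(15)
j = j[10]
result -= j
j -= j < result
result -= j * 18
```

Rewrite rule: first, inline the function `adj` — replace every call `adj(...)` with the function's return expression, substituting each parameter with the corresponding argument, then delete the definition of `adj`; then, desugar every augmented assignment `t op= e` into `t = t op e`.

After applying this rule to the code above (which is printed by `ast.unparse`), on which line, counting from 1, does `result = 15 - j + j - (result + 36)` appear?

4

Transformed code:
result = (23 + (7 + j)) // (j + (j > j))
result = 36 + result[j] - 27 % 25
result = (result + result + (j + j)) // (result + j)
result = 15 - j + j - (result + 36)
record(15)
j = j[10]
result = result - j
j = j - (j < result)
result = result - j * 18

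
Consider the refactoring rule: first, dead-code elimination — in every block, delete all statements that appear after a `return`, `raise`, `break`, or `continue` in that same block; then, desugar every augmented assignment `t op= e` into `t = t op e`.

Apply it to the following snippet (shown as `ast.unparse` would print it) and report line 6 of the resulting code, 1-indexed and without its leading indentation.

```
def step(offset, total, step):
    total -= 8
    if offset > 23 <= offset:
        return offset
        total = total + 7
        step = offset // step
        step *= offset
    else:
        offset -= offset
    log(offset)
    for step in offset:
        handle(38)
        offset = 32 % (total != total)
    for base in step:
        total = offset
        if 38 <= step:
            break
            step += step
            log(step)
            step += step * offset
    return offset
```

Transformed code:
def step(offset, total, step):
    total = total - 8
    if offset > 23 <= offset:
        return offset
    else:
        offset = offset - offset
    log(offset)
    for step in offset:
        handle(38)
        offset = 32 % (total != total)
    for base in step:
        total = offset
        if 38 <= step:
            break
    return offset

offset = offset - offset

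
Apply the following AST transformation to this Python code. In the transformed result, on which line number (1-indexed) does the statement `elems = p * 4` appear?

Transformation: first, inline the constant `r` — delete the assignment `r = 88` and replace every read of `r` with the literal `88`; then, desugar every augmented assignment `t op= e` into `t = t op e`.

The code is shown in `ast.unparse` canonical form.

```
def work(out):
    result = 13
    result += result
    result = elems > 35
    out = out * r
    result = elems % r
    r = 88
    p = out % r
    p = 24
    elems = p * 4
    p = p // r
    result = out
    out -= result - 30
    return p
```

9

Transformed code:
def work(out):
    result = 13
    result = result + result
    result = elems > 35
    out = out * 88
    result = elems % 88
    p = out % 88
    p = 24
    elems = p * 4
    p = p // 88
    result = out
    out = out - (result - 30)
    return p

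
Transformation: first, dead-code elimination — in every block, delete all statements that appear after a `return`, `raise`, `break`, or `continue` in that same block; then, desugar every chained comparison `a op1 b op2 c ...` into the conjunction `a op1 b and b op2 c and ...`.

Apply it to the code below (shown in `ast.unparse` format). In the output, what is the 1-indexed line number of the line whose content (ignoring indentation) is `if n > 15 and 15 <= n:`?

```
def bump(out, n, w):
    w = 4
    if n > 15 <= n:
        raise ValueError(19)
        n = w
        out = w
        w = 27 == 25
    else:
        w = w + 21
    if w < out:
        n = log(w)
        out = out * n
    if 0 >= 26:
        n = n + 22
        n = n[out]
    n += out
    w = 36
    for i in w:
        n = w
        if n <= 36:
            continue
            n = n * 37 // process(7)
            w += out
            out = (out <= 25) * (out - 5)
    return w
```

3

Transformed code:
def bump(out, n, w):
    w = 4
    if n > 15 and 15 <= n:
        raise ValueError(19)
    else:
        w = w + 21
    if w < out:
        n = log(w)
        out = out * n
    if 0 >= 26:
        n = n + 22
        n = n[out]
    n += out
    w = 36
    for i in w:
        n = w
        if n <= 36:
            continue
    return w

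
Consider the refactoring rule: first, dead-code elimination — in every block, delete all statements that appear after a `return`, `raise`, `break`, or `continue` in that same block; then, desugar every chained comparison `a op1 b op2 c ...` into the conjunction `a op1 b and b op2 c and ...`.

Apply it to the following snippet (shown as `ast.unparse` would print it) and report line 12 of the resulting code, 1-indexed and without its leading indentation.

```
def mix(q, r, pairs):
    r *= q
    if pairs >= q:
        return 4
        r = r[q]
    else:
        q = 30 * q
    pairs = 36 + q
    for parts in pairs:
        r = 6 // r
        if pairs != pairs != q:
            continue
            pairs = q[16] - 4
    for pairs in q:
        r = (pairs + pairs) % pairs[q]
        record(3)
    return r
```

Transformed code:
def mix(q, r, pairs):
    r *= q
    if pairs >= q:
        return 4
    else:
        q = 30 * q
    pairs = 36 + q
    for parts in pairs:
        r = 6 // r
        if pairs != pairs and pairs != q:
            continue
    for pairs in q:
        r = (pairs + pairs) % pairs[q]
        record(3)
    return r

for pairs in q:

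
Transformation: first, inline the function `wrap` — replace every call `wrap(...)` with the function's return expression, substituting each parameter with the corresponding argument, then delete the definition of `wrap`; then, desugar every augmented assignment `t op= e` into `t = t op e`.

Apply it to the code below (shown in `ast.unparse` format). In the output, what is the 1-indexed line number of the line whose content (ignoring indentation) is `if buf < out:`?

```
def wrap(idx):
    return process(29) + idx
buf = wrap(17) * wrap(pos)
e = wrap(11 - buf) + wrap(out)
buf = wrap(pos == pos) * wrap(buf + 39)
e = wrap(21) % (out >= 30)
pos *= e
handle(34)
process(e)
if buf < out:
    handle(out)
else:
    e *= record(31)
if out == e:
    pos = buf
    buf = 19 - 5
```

Transformed code:
buf = (process(29) + 17) * (process(29) + pos)
e = process(29) + (11 - buf) + (process(29) + out)
buf = (process(29) + (pos == pos)) * (process(29) + (buf + 39))
e = (process(29) + 21) % (out >= 30)
pos = pos * e
handle(34)
process(e)
if buf < out:
    handle(out)
else:
    e = e * record(31)
if out == e:
    pos = buf
    buf = 19 - 5

8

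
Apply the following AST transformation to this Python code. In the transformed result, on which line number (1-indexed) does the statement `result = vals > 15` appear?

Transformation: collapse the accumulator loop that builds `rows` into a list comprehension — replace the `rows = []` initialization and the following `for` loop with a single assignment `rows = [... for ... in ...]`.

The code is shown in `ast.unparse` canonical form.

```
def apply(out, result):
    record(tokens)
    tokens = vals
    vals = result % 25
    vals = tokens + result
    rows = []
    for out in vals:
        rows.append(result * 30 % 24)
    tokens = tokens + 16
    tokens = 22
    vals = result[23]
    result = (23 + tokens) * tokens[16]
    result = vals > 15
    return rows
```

Transformed code:
def apply(out, result):
    record(tokens)
    tokens = vals
    vals = result % 25
    vals = tokens + result
    rows = [result * 30 % 24 for out in vals]
    tokens = tokens + 16
    tokens = 22
    vals = result[23]
    result = (23 + tokens) * tokens[16]
    result = vals > 15
    return rows

11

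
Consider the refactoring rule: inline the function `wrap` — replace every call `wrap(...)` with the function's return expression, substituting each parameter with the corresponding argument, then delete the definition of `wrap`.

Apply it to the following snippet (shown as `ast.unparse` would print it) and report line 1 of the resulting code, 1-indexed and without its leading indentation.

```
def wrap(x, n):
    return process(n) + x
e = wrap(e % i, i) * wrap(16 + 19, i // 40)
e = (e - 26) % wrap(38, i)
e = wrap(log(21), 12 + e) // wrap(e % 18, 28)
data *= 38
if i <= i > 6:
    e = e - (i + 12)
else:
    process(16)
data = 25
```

e = (process(i) + e % i) * (process(i // 40) + (16 + 19))

Transformed code:
e = (process(i) + e % i) * (process(i // 40) + (16 + 19))
e = (e - 26) % (process(i) + 38)
e = (process(12 + e) + log(21)) // (process(28) + e % 18)
data *= 38
if i <= i > 6:
    e = e - (i + 12)
else:
    process(16)
data = 25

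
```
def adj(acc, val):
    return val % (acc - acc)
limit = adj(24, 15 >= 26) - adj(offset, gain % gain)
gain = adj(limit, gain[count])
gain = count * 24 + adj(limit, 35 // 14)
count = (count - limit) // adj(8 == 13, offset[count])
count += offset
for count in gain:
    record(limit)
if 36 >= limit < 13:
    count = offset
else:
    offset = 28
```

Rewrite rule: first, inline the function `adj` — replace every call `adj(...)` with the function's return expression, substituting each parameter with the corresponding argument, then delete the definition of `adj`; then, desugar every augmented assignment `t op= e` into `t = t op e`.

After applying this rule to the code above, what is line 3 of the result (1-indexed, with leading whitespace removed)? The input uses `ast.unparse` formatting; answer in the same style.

Transformed code:
limit = (15 >= 26) % (24 - 24) - gain % gain % (offset - offset)
gain = gain[count] % (limit - limit)
gain = count * 24 + 35 // 14 % (limit - limit)
count = (count - limit) // (offset[count] % ((8 == 13) - (8 == 13)))
count = count + offset
for count in gain:
    record(limit)
if 36 >= limit < 13:
    count = offset
else:
    offset = 28

gain = count * 24 + 35 // 14 % (limit - limit)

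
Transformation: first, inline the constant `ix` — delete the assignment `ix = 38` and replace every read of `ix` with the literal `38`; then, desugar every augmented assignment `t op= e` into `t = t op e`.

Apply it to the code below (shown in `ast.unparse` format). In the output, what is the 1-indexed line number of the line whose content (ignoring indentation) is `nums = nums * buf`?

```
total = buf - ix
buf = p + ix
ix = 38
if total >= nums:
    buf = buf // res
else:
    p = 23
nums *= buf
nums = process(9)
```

7

Transformed code:
total = buf - 38
buf = p + 38
if total >= nums:
    buf = buf // res
else:
    p = 23
nums = nums * buf
nums = process(9)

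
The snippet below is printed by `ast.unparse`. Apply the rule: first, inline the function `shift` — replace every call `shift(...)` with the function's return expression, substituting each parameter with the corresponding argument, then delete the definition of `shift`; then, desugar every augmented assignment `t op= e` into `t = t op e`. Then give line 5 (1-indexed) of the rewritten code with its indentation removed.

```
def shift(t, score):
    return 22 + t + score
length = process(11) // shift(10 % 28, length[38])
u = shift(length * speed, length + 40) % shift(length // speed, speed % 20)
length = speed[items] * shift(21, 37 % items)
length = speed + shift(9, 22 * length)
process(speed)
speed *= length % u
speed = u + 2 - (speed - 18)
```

process(speed)

Transformed code:
length = process(11) // (22 + 10 % 28 + length[38])
u = (22 + length * speed + (length + 40)) % (22 + length // speed + speed % 20)
length = speed[items] * (22 + 21 + 37 % items)
length = speed + (22 + 9 + 22 * length)
process(speed)
speed = speed * (length % u)
speed = u + 2 - (speed - 18)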